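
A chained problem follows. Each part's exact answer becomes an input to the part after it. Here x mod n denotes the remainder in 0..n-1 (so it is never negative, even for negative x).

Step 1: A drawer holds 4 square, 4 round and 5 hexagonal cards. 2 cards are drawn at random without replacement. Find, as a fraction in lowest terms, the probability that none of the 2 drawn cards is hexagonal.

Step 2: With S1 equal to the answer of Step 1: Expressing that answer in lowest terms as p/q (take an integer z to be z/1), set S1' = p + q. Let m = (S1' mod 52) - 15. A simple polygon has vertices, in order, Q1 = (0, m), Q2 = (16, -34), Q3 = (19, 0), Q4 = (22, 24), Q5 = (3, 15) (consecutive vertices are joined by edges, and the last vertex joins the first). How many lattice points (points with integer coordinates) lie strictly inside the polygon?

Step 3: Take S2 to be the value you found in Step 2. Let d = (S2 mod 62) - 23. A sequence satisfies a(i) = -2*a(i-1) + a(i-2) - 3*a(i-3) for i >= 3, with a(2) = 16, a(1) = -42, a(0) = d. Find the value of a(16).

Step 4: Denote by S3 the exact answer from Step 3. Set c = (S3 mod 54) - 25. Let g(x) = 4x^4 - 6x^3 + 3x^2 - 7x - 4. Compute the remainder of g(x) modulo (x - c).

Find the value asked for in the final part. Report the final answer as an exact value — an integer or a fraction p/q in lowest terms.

22046

Step 1: total draws C(13,2) = 78; favorable C(8,2) = 28; P = 14/39; answer 14/39
Step 2: S1 = 14/39; threaded value p + q = 53; m = -14; cross terms: (0*-34 - 16*-14)=224, (16*0 - 19*-34)=646, (19*24 - 22*0)=456, (22*15 - 3*24)=258, (3*-14 - 0*15)=-42; twice the area = |1542| = 1542; area = 771; boundary points = 4 + 1 + 3 + 1 + 1 = 10; strictly interior points = area - boundary/2 + 1 = 767; answer 767
Step 3: S2 = 767; d = 0; a(3) = -2*(16) + 1*(-42) - 3*(0) = -74; iterating: a(3)=-74, a(4)=290, a(5)=-702, a(6)=1916, a(7)=-5404, a(8)=14830, a(9)=-40812, a(10)=112666, a(11)=-310634, a(12)=856370, a(13)=-2361372, a(14)=6511016, a(15)=-17952514, a(16)=49500160; answer 49500160
Step 4: S3 = 49500160; c = 9; remainder = value at the root: 4*(9)^4 - 6*(9)^3 + 3*(9)^2 - 7*(9)^1 - 4 = (26244) + (-4374) + (243) + (-63) + (-4) = 22046; answer 22046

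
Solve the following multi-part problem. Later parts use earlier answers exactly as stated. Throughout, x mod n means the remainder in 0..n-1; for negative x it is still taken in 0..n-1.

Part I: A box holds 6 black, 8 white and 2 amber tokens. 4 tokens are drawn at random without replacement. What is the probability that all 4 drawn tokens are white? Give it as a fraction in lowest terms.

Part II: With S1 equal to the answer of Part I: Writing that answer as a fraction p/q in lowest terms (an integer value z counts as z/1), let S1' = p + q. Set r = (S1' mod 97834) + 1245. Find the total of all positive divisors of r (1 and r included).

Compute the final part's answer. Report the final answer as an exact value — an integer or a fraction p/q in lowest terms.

3240

Part I: total draws C(16,4) = 1820; favorable C(8,4) = 70; P = 1/26; answer 1/26
Part II: S1 = 1/26; threaded value p + q = 27; r = 1272; 1272 = 2^3 * 3 * 53; sigma = (1 + 2 + 4 + 8) * (1 + 3) * (1 + 53) = 15 * 4 * 54 = 3240; answer 3240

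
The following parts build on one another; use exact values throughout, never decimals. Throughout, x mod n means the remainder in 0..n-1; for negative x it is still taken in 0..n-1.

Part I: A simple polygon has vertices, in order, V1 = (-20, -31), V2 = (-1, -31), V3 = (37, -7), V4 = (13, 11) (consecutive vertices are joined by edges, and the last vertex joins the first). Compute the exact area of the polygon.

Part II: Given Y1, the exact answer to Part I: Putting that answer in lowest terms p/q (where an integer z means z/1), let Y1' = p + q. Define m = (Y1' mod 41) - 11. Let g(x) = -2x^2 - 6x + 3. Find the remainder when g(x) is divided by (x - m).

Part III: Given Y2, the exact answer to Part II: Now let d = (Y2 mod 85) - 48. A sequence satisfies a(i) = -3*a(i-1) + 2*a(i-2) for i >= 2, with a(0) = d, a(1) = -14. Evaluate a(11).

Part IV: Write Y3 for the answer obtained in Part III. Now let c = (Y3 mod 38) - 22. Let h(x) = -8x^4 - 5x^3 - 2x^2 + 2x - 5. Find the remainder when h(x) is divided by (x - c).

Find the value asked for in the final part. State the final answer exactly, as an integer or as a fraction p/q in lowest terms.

-75225

Part I: cross terms: (-20*-31 - -1*-31)=589, (-1*-7 - 37*-31)=1154, (37*11 - 13*-7)=498, (13*-31 - -20*11)=-183; twice the area = |2058| = 2058; area = 1029; answer 1029
Part II: Y1 = 1029; threaded value p + q = 1030; m = -6; remainder = value at the root: -2*(-6)^2 - 6*(-6)^1 + 3 = (-72) + (36) + (3) = -33; answer -33
Part III: Y2 = -33; d = 4; a(2) = -3*(-14) + 2*(4) = 50; iterating: a(2)=50, a(3)=-178, a(4)=634, a(5)=-2258, a(6)=8042, a(7)=-28642, a(8)=102010, a(9)=-363314, a(10)=1293962, a(11)=-4608514; answer -4608514
Part IV: Y3 = -4608514; c = -10; remainder = value at the root: -8*(-10)^4 - 5*(-10)^3 - 2*(-10)^2 + 2*(-10)^1 - 5 = (-80000) + (5000) + (-200) + (-20) + (-5) = -75225; answer -75225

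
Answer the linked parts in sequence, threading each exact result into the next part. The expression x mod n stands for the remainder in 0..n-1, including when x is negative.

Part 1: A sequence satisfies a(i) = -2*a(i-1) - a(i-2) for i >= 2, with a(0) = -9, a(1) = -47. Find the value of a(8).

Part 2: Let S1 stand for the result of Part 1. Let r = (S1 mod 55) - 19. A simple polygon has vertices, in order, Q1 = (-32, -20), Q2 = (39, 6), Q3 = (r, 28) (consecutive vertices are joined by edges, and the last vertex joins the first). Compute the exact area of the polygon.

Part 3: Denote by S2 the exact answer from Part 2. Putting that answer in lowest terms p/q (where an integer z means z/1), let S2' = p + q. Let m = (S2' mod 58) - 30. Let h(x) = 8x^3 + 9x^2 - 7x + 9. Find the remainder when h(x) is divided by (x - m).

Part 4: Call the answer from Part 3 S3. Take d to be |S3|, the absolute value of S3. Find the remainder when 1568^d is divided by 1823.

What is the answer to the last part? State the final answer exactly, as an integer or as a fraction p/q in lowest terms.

725

Part 1: a(2) = -2*(-47) - 1*(-9) = 103; iterating: a(2)=103, a(3)=-159, a(4)=215, a(5)=-271, a(6)=327, a(7)=-383, a(8)=439; answer 439
Part 2: S1 = 439; r = 35; cross terms: (-32*6 - 39*-20)=588, (39*28 - 35*6)=882, (35*-20 - -32*28)=196; twice the area = |1666| = 1666; area = 833; answer 833
Part 3: S2 = 833; threaded value p + q = 834; m = -8; remainder = value at the root: 8*(-8)^3 + 9*(-8)^2 - 7*(-8)^1 + 9 = (-4096) + (576) + (56) + (9) = -3455; answer -3455
Part 4: S3 = -3455; d = 3455; squarings mod 1823: 1568^1=1568, 1568^2=1220, 1568^4=832, 1568^8=1307, 1568^16=98, 1568^32=489, 1568^64=308, 1568^128=68, 1568^256=978, 1568^512=1232, 1568^1024=1088, 1568^2048=617; 1568^3455 = 1568^1 * 1568^2 * 1568^4 * 1568^8 * 1568^16 * 1568^32 * 1568^64 * 1568^256 * 1568^1024 * 1568^2048 = 725 (mod 1823); answer 725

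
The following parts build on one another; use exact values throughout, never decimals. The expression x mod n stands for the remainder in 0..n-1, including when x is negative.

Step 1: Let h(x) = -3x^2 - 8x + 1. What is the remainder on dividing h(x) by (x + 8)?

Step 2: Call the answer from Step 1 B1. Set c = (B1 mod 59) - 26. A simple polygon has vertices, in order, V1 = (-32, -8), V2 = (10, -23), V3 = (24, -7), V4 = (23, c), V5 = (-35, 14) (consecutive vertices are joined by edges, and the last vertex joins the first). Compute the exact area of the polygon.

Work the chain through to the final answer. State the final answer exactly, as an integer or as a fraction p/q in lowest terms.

Step 1: remainder = value at the root: -3*(-8)^2 - 8*(-8)^1 + 1 = (-192) + (64) + (1) = -127; answer -127
Step 2: B1 = -127; c = 24; cross terms: (-32*-23 - 10*-8)=816, (10*-7 - 24*-23)=482, (24*24 - 23*-7)=737, (23*14 - -35*24)=1162, (-35*-8 - -32*14)=728; twice the area = |3925| = 3925; area = 3925/2; answer 3925/2

3925/2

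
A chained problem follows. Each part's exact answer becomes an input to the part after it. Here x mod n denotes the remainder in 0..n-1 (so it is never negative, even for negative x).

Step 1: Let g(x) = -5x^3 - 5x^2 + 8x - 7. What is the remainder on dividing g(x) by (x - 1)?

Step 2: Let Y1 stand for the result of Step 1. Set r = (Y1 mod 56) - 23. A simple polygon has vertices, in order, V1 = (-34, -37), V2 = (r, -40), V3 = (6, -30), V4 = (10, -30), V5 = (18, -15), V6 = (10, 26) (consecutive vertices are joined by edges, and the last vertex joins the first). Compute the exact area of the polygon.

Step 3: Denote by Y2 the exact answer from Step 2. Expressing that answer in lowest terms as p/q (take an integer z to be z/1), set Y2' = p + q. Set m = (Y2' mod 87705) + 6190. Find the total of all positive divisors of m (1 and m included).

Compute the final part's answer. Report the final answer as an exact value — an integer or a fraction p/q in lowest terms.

23040

Step 1: remainder = value at the root: -5*(1)^3 - 5*(1)^2 + 8*(1)^1 - 7 = (-5) + (-5) + (8) + (-7) = -9; answer -9
Step 2: Y1 = -9; r = 24; cross terms: (-34*-40 - 24*-37)=2248, (24*-30 - 6*-40)=-480, (6*-30 - 10*-30)=120, (10*-15 - 18*-30)=390, (18*26 - 10*-15)=618, (10*-37 - -34*26)=514; twice the area = |3410| = 3410; area = 1705; answer 1705
Step 3: Y2 = 1705; threaded value p + q = 1706; m = 7896; 7896 = 2^3 * 3 * 7 * 47; sigma = (1 + 2 + 4 + 8) * (1 + 3) * (1 + 7) * (1 + 47) = 15 * 4 * 8 * 48 = 23040; answer 23040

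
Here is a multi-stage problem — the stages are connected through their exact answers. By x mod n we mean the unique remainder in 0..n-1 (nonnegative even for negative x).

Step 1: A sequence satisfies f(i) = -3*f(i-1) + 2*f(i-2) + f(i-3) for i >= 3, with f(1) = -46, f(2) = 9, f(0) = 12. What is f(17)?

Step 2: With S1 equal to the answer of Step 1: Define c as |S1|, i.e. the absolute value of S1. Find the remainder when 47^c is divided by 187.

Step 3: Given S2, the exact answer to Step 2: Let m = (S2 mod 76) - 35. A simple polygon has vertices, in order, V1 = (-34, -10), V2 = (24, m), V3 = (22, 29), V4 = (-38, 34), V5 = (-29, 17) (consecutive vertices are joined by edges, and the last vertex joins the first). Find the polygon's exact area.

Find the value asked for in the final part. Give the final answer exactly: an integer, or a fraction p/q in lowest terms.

Step 1: f(3) = -3*(9) + 2*(-46) + 1*(12) = -107; iterating: f(3)=-107, f(4)=293, f(5)=-1084, f(6)=3731, f(7)=-13068, f(8)=45582, f(9)=-159151, f(10)=555549, f(11)=-1939367, f(12)=6770048, f(13)=-23633329, f(14)=82500716, f(15)=-287998758, f(16)=1005364377, f(17)=-3509589931; answer -3509589931
Step 2: S1 = -3509589931; c = 3509589931; squarings mod 187: 47^1=47, 47^2=152, 47^4=103, 47^8=137, 47^16=69, 47^32=86, 47^64=103, 47^128=137, 47^256=69, 47^512=86, 47^1024=103, 47^2048=137, 47^4096=69, 47^8192=86, 47^16384=103, 47^32768=137, 47^65536=69, 47^131072=86, 47^262144=103, 47^524288=137, 47^1048576=69, 47^2097152=86, 47^4194304=103, 47^8388608=137, 47^16777216=69, 47^33554432=86, 47^67108864=103, 47^134217728=137, 47^268435456=69, 47^536870912=86, 47^1073741824=103, 47^2147483648=137; 47^3509589931 = 47^1 * 47^2 * 47^8 * 47^32 * 47^128 * 47^256 * 47^512 * 47^1024 * 47^4096 * 47^1048576 * 47^2097152 * 47^16777216 * 47^268435456 * 47^1073741824 * 47^2147483648 = 157 (mod 187); answer 157
Step 3: S2 = 157; m = -30; cross terms: (-34*-30 - 24*-10)=1260, (24*29 - 22*-30)=1356, (22*34 - -38*29)=1850, (-38*17 - -29*34)=340, (-29*-10 - -34*17)=868; twice the area = |5674| = 5674; area = 2837; answer 2837

2837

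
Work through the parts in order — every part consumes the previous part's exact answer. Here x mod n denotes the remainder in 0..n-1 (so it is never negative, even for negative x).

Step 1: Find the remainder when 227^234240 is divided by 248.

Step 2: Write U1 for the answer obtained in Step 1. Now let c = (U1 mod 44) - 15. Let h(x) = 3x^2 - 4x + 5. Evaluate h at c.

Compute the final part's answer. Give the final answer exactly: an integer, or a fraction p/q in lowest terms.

649

Step 1: squarings mod 248: 227^1=227, 227^2=193, 227^4=49, 227^8=169, 227^16=41, 227^32=193, 227^64=49, 227^128=169, 227^256=41, 227^512=193, 227^1024=49, 227^2048=169, 227^4096=41, 227^8192=193, 227^16384=49, 227^32768=169, 227^65536=41, 227^131072=193; 227^234240 = 227^256 * 227^512 * 227^4096 * 227^32768 * 227^65536 * 227^131072 = 1 (mod 248); answer 1
Step 2: U1 = 1; c = -14; 3*(-14)^2 - 4*(-14)^1 + 5 = (588) + (56) + (5) = 649; answer 649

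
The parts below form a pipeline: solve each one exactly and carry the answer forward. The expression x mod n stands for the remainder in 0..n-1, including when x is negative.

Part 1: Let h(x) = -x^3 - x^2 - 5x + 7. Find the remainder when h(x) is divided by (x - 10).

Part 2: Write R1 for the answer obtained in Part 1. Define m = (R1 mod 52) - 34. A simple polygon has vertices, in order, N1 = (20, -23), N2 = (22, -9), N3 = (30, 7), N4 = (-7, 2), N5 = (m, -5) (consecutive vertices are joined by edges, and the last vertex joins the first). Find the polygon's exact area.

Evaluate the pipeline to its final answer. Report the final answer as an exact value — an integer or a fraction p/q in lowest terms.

Part 1: remainder = value at the root: -1*(10)^3 - 1*(10)^2 - 5*(10)^1 + 7 = (-1000) + (-100) + (-50) + (7) = -1143; answer -1143
Part 2: R1 = -1143; m = -33; cross terms: (20*-9 - 22*-23)=326, (22*7 - 30*-9)=424, (30*2 - -7*7)=109, (-7*-5 - -33*2)=101, (-33*-23 - 20*-5)=859; twice the area = |1819| = 1819; area = 1819/2; answer 1819/2

1819/2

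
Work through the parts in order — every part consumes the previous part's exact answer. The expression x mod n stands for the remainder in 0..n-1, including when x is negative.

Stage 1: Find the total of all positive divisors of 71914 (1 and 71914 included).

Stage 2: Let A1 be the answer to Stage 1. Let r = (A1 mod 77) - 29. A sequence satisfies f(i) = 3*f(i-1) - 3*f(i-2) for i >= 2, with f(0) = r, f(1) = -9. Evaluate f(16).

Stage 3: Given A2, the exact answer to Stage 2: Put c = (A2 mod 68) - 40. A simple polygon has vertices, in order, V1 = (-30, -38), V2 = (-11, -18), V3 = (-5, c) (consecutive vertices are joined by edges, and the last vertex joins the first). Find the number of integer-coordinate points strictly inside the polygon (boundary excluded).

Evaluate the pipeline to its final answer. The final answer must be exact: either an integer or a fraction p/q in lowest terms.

Stage 1: 71914 = 2 * 41 * 877; sigma = (1 + 2) * (1 + 41) * (1 + 877) = 3 * 42 * 878 = 110628; answer 110628
Stage 2: A1 = 110628; r = 27; f(2) = 3*(-9) - 3*(27) = -108; iterating: f(2)=-108, f(3)=-297, f(4)=-567, f(5)=-810, f(6)=-729, f(7)=243, f(8)=2916, f(9)=8019, f(10)=15309, f(11)=21870, f(12)=19683, f(13)=-6561, f(14)=-78732, f(15)=-216513, f(16)=-413343; answer -413343
Stage 3: A2 = -413343; c = -11; cross terms: (-30*-18 - -11*-38)=122, (-11*-11 - -5*-18)=31, (-5*-38 - -30*-11)=-140; twice the area = |13| = 13; area = 13/2; boundary points = 1 + 1 + 1 = 3; strictly interior points = area - boundary/2 + 1 = 6; answer 6

6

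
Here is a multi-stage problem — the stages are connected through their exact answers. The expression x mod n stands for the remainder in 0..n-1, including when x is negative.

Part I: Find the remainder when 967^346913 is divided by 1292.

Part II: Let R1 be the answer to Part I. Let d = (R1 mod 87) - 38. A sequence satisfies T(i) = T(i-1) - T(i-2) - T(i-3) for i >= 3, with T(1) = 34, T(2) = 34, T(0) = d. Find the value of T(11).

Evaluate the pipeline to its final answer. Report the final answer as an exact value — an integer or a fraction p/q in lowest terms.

-880

Part I: squarings mod 1292: 967^1=967, 967^2=973, 967^4=985, 967^8=1225, 967^16=613, 967^32=1089, 967^64=1157, 967^128=137, 967^256=681, 967^512=1225, 967^1024=613, 967^2048=1089, 967^4096=1157, 967^8192=137, 967^16384=681, 967^32768=1225, 967^65536=613, 967^131072=1089, 967^262144=1157; 967^346913 = 967^1 * 967^32 * 967^256 * 967^512 * 967^2048 * 967^16384 * 967^65536 * 967^262144 = 1035 (mod 1292); answer 1035
Part II: R1 = 1035; d = 40; T(3) = 1*(34) - 1*(34) - 1*(40) = -40; iterating: T(3)=-40, T(4)=-108, T(5)=-102, T(6)=46, T(7)=256, T(8)=312, T(9)=10, T(10)=-558, T(11)=-880; answer -880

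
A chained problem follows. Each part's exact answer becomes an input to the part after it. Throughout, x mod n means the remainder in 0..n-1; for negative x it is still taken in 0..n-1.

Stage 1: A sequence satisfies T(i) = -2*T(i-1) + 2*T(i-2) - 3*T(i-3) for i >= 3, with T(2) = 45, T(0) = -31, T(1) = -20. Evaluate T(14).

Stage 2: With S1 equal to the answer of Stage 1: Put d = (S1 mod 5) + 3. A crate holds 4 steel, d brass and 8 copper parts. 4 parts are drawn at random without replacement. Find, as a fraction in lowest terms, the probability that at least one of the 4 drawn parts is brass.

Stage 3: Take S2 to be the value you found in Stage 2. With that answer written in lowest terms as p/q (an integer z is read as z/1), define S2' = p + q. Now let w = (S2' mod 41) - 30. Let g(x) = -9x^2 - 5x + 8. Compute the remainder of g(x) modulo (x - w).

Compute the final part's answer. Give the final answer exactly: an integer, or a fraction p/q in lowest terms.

Stage 1: T(3) = -2*(45) + 2*(-20) - 3*(-31) = -37; iterating: T(3)=-37, T(4)=224, T(5)=-657, T(6)=1873, T(7)=-5732, T(8)=17181, T(9)=-51445, T(10)=154448, T(11)=-463329, T(12)=1389889, T(13)=-4169780, T(14)=12509325; answer 12509325
Stage 2: S1 = 12509325; d = 3; total draws C(15,4) = 1365; complement C(12,4) = 495; favorable 1365 - 495 = 870; P = 58/91; answer 58/91
Stage 3: S2 = 58/91; threaded value p + q = 149; w = -4; remainder = value at the root: -9*(-4)^2 - 5*(-4)^1 + 8 = (-144) + (20) + (8) = -116; answer -116

-116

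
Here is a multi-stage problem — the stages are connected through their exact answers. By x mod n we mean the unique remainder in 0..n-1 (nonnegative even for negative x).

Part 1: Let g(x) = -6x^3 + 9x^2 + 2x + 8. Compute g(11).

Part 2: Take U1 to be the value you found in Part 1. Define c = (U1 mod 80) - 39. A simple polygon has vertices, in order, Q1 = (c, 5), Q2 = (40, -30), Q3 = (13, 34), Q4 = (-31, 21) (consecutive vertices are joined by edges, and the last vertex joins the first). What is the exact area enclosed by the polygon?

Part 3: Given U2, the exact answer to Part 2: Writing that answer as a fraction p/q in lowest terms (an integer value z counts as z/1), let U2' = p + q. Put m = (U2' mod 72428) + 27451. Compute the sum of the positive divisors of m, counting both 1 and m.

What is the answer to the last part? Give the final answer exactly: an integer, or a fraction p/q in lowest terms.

51590

Part 1: -6*(11)^3 + 9*(11)^2 + 2*(11)^1 + 8 = (-7986) + (1089) + (22) + (8) = -6867; answer -6867
Part 2: U1 = -6867; c = -26; cross terms: (-26*-30 - 40*5)=580, (40*34 - 13*-30)=1750, (13*21 - -31*34)=1327, (-31*5 - -26*21)=391; twice the area = |4048| = 4048; area = 2024; answer 2024
Part 3: U2 = 2024; threaded value p + q = 2025; m = 29476; 29476 = 2^2 * 7369; sigma = (1 + 2 + 4) * (1 + 7369) = 7 * 7370 = 51590; answer 51590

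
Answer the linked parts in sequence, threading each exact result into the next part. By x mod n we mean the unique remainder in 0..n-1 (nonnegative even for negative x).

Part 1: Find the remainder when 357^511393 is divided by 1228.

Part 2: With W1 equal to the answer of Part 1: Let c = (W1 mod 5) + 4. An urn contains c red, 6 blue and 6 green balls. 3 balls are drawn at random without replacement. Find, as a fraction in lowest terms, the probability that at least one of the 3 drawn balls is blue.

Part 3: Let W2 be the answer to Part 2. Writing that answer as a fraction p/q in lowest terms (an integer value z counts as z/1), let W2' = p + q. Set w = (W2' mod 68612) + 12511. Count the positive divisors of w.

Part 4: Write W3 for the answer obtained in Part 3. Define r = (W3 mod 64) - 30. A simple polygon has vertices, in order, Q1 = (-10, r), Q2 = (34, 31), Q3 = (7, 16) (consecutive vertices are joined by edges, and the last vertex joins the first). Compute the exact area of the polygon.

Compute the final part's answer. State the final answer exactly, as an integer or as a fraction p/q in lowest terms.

123/2

Part 1: squarings mod 1228: 357^1=357, 357^2=965, 357^4=401, 357^8=1161, 357^16=805, 357^32=869, 357^64=1169, 357^128=1025, 357^256=685, 357^512=129, 357^1024=677, 357^2048=285, 357^4096=177, 357^8192=629, 357^16384=225, 357^32768=277, 357^65536=593, 357^131072=441, 357^262144=457; 357^511393 = 357^1 * 357^32 * 357^128 * 357^256 * 357^1024 * 357^2048 * 357^16384 * 357^32768 * 357^65536 * 357^131072 * 357^262144 = 61 (mod 1228); answer 61
Part 2: W1 = 61; c = 5; total draws C(17,3) = 680; complement C(11,3) = 165; favorable 680 - 165 = 515; P = 103/136; answer 103/136
Part 3: W2 = 103/136; threaded value p + q = 239; w = 12750; 12750 = 2 * 3 * 5^3 * 17; number of divisors = (1+1) * (1+1) * (3+1) * (1+1) = 32; answer 32
Part 4: W3 = 32; r = 2; cross terms: (-10*31 - 34*2)=-378, (34*16 - 7*31)=327, (7*2 - -10*16)=174; twice the area = |123| = 123; area = 123/2; answer 123/2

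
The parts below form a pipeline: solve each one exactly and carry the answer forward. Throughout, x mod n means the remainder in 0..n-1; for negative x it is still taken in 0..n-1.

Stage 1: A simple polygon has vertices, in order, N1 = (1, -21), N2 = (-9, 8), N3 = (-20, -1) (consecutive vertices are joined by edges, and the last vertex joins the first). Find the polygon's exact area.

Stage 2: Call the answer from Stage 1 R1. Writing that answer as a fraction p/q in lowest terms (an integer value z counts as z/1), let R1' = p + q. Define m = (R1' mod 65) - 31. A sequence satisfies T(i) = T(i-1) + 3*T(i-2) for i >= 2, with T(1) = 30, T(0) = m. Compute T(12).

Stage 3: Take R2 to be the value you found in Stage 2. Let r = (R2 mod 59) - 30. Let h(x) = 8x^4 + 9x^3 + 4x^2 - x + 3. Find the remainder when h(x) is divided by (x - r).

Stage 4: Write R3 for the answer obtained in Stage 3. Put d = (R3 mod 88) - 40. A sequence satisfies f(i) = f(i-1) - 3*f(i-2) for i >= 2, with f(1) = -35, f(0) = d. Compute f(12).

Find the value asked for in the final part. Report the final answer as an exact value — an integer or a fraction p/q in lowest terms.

-23057

Stage 1: cross terms: (1*8 - -9*-21)=-181, (-9*-1 - -20*8)=169, (-20*-21 - 1*-1)=421; twice the area = |409| = 409; area = 409/2; answer 409/2
Stage 2: R1 = 409/2; threaded value p + q = 411; m = -10; T(2) = 1*(30) + 3*(-10) = 0; iterating: T(2)=0, T(3)=90, T(4)=90, T(5)=360, T(6)=630, T(7)=1710, T(8)=3600, T(9)=8730, T(10)=19530, T(11)=45720, T(12)=104310; answer 104310
Stage 3: R2 = 104310; r = 27; remainder = value at the root: 8*(27)^4 + 9*(27)^3 + 4*(27)^2 - 1*(27)^1 + 3 = (4251528) + (177147) + (2916) + (-27) + (3) = 4431567; answer 4431567
Stage 4: R3 = 4431567; d = 23; f(2) = 1*(-35) - 3*(23) = -104; iterating: f(2)=-104, f(3)=1, f(4)=313, f(5)=310, f(6)=-629, f(7)=-1559, f(8)=328, f(9)=5005, f(10)=4021, f(11)=-10994, f(12)=-23057; answer -23057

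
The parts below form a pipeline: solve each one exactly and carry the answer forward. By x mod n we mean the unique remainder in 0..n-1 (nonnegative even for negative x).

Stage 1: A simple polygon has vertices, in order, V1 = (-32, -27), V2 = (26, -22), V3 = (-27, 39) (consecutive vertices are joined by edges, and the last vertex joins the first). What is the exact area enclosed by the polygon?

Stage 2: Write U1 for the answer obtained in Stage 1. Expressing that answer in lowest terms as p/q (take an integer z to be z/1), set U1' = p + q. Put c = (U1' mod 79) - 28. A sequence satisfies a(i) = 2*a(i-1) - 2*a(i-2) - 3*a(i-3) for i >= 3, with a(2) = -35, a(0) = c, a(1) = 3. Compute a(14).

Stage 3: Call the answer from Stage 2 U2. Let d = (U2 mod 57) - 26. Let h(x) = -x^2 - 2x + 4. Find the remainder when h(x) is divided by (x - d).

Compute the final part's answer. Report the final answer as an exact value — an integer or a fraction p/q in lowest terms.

Stage 1: cross terms: (-32*-22 - 26*-27)=1406, (26*39 - -27*-22)=420, (-27*-27 - -32*39)=1977; twice the area = |3803| = 3803; area = 3803/2; answer 3803/2
Stage 2: U1 = 3803/2; threaded value p + q = 3805; c = -15; a(3) = 2*(-35) - 2*(3) - 3*(-15) = -31; iterating: a(3)=-31, a(4)=-1, a(5)=165, a(6)=425, a(7)=523, a(8)=-299, a(9)=-2919, a(10)=-6809, a(11)=-6883, a(12)=8609, a(13)=51411, a(14)=106253; answer 106253
Stage 3: U2 = 106253; d = -21; remainder = value at the root: -1*(-21)^2 - 2*(-21)^1 + 4 = (-441) + (42) + (4) = -395; answer -395

-395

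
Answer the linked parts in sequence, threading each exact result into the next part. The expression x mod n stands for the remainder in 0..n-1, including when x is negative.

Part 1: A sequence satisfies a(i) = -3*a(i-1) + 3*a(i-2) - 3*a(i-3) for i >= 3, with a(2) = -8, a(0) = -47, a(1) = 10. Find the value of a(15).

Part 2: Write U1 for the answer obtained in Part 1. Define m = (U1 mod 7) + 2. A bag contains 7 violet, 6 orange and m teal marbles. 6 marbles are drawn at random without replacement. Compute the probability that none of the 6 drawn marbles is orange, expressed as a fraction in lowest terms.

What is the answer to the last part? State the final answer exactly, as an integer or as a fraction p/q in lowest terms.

143/2261

Part 1: a(3) = -3*(-8) + 3*(10) - 3*(-47) = 195; iterating: a(3)=195, a(4)=-639, a(5)=2526, a(6)=-10080, a(7)=39735, a(8)=-157023, a(9)=620514, a(10)=-2451816, a(11)=9688059, a(12)=-38281167, a(13)=151263126, a(14)=-597697056, a(15)=2361724047; answer 2361724047
Part 2: U1 = 2361724047; m = 6; total draws C(19,6) = 27132; favorable C(13,6) = 1716; P = 143/2261; answer 143/2261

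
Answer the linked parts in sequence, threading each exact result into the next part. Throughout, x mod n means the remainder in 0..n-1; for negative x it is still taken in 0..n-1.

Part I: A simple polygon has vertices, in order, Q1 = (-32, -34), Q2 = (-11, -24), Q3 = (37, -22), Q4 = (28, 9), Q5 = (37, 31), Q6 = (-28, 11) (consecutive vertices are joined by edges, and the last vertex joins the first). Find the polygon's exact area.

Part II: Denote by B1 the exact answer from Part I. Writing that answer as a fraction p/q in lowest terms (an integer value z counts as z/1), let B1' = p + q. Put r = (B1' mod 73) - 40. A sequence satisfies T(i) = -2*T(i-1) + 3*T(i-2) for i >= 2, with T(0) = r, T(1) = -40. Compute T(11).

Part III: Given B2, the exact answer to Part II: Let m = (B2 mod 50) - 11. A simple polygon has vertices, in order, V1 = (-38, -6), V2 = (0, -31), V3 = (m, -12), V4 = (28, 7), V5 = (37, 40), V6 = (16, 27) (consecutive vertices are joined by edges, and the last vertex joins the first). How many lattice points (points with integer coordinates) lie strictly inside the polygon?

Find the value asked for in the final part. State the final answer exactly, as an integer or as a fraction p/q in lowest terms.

Part I: cross terms: (-32*-24 - -11*-34)=394, (-11*-22 - 37*-24)=1130, (37*9 - 28*-22)=949, (28*31 - 37*9)=535, (37*11 - -28*31)=1275, (-28*-34 - -32*11)=1304; twice the area = |5587| = 5587; area = 5587/2; answer 5587/2
Part II: B1 = 5587/2; threaded value p + q = 5589; r = 1; T(2) = -2*(-40) + 3*(1) = 83; iterating: T(2)=83, T(3)=-286, T(4)=821, T(5)=-2500, T(6)=7463, T(7)=-22426, T(8)=67241, T(9)=-201760, T(10)=605243, T(11)=-1815766; answer -1815766
Part III: B2 = -1815766; m = 23; cross terms: (-38*-31 - 0*-6)=1178, (0*-12 - 23*-31)=713, (23*7 - 28*-12)=497, (28*40 - 37*7)=861, (37*27 - 16*40)=359, (16*-6 - -38*27)=930; twice the area = |4538| = 4538; area = 2269; boundary points = 1 + 1 + 1 + 3 + 1 + 3 = 10; strictly interior points = area - boundary/2 + 1 = 2265; answer 2265

2265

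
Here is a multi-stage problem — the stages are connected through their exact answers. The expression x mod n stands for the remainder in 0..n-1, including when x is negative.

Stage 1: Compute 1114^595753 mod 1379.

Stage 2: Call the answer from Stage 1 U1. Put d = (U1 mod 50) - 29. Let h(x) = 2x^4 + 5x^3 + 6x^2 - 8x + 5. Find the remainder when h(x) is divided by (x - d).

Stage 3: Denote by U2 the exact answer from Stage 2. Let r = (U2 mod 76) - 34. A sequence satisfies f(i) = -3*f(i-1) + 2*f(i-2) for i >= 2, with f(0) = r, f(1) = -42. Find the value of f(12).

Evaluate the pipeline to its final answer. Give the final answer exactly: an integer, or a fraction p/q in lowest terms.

Stage 1: squarings mod 1379: 1114^1=1114, 1114^2=1275, 1114^4=1163, 1114^8=1149, 1114^16=498, 1114^32=1163, 1114^64=1149, 1114^128=498, 1114^256=1163, 1114^512=1149, 1114^1024=498, 1114^2048=1163, 1114^4096=1149, 1114^8192=498, 1114^16384=1163, 1114^32768=1149, 1114^65536=498, 1114^131072=1163, 1114^262144=1149, 1114^524288=498; 1114^595753 = 1114^1 * 1114^8 * 1114^32 * 1114^256 * 1114^512 * 1114^1024 * 1114^4096 * 1114^65536 * 1114^524288 = 1310 (mod 1379); answer 1310
Stage 2: U1 = 1310; d = -19; remainder = value at the root: 2*(-19)^4 + 5*(-19)^3 + 6*(-19)^2 - 8*(-19)^1 + 5 = (260642) + (-34295) + (2166) + (152) + (5) = 228670; answer 228670
Stage 3: U2 = 228670; r = 28; f(2) = -3*(-42) + 2*(28) = 182; iterating: f(2)=182, f(3)=-630, f(4)=2254, f(5)=-8022, f(6)=28574, f(7)=-101766, f(8)=362446, f(9)=-1290870, f(10)=4597502, f(11)=-16374246, f(12)=58317742; answer 58317742

58317742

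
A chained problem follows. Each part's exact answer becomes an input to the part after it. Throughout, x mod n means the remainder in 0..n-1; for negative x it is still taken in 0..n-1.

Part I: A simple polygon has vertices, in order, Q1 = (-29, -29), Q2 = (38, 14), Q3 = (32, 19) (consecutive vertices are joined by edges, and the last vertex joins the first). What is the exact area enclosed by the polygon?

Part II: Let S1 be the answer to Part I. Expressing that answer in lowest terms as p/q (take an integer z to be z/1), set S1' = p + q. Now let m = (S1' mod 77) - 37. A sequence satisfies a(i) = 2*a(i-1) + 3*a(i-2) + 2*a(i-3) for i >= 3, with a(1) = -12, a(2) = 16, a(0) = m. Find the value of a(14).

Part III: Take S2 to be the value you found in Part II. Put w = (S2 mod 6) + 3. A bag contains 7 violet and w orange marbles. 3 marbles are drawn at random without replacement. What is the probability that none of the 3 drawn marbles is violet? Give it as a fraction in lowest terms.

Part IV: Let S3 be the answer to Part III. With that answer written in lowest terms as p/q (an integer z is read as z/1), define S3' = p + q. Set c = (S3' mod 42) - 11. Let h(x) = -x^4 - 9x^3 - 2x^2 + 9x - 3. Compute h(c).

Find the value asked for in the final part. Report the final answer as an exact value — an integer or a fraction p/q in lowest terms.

-36471

Part I: cross terms: (-29*14 - 38*-29)=696, (38*19 - 32*14)=274, (32*-29 - -29*19)=-377; twice the area = |593| = 593; area = 593/2; answer 593/2
Part II: S1 = 593/2; threaded value p + q = 595; m = 19; a(3) = 2*(16) + 3*(-12) + 2*(19) = 34; iterating: a(3)=34, a(4)=92, a(5)=318, a(6)=980, a(7)=3098, a(8)=9772, a(9)=30798, a(10)=97108, a(11)=306154, a(12)=965228, a(13)=3043134, a(14)=9594260; answer 9594260
Part III: S2 = 9594260; w = 5; total draws C(12,3) = 220; favorable C(5,3) = 10; P = 1/22; answer 1/22
Part IV: S3 = 1/22; threaded value p + q = 23; c = 12; -1*(12)^4 - 9*(12)^3 - 2*(12)^2 + 9*(12)^1 - 3 = (-20736) + (-15552) + (-288) + (108) + (-3) = -36471; answer -36471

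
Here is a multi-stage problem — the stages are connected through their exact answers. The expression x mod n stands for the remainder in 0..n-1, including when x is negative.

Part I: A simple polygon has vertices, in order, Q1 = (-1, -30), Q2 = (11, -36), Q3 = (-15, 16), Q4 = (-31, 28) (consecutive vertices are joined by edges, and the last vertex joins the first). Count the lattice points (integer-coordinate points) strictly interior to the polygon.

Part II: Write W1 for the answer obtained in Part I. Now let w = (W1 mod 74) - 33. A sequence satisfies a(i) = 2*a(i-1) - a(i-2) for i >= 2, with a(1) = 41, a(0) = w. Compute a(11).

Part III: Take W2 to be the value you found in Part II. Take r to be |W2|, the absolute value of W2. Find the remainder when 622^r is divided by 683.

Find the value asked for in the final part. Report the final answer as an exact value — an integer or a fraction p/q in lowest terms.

435

Part I: cross terms: (-1*-36 - 11*-30)=366, (11*16 - -15*-36)=-364, (-15*28 - -31*16)=76, (-31*-30 - -1*28)=958; twice the area = |1036| = 1036; area = 518; boundary points = 6 + 26 + 4 + 2 = 38; strictly interior points = area - boundary/2 + 1 = 500; answer 500
Part II: W1 = 500; w = 23; a(2) = 2*(41) - 1*(23) = 59; iterating: a(2)=59, a(3)=77, a(4)=95, a(5)=113, a(6)=131, a(7)=149, a(8)=167, a(9)=185, a(10)=203, a(11)=221; answer 221
Part III: W2 = 221; r = 221; squarings mod 683: 622^1=622, 622^2=306, 622^4=65, 622^8=127, 622^16=420, 622^32=186, 622^64=446, 622^128=163; 622^221 = 622^1 * 622^4 * 622^8 * 622^16 * 622^64 * 622^128 = 435 (mod 683); answer 435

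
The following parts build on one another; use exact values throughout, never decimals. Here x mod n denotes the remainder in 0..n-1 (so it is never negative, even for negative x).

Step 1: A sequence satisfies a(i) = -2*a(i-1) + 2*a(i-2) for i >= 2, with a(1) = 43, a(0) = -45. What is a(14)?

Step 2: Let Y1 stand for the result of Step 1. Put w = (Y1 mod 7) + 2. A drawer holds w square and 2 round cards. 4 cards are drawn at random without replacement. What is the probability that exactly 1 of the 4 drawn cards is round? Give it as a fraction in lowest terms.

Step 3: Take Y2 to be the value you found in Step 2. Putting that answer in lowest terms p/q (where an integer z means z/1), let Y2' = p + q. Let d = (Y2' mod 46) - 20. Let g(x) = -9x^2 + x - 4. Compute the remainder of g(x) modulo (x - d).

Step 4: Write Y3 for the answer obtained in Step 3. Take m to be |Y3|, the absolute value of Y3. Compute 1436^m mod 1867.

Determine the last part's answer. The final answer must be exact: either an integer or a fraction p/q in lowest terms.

219

Step 1: a(2) = -2*(43) + 2*(-45) = -176; iterating: a(2)=-176, a(3)=438, a(4)=-1228, a(5)=3332, a(6)=-9120, a(7)=24904, a(8)=-68048, a(9)=185904, a(10)=-507904, a(11)=1387616, a(12)=-3791040, a(13)=10357312, a(14)=-28296704; answer -28296704
Step 2: Y1 = -28296704; w = 7; total draws C(9,4) = 126; favorable C(2,1)*C(7,3) = 70; P = 5/9; answer 5/9
Step 3: Y2 = 5/9; threaded value p + q = 14; d = -6; remainder = value at the root: -9*(-6)^2 + 1*(-6)^1 - 4 = (-324) + (-6) + (-4) = -334; answer -334
Step 4: Y3 = -334; m = 334; squarings mod 1867: 1436^1=1436, 1436^2=928, 1436^4=497, 1436^8=565, 1436^16=1835, 1436^32=1024, 1436^64=1189, 1436^128=402, 1436^256=1042; 1436^334 = 1436^2 * 1436^4 * 1436^8 * 1436^64 * 1436^256 = 219 (mod 1867); answer 219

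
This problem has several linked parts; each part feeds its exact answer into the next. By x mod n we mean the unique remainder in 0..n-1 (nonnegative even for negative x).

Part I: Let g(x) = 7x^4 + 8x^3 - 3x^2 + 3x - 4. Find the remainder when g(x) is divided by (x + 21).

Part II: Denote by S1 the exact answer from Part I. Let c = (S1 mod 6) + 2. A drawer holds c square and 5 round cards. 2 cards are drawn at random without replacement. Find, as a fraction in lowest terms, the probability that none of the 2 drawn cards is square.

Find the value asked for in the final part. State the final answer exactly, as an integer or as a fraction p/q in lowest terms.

Part I: remainder = value at the root: 7*(-21)^4 + 8*(-21)^3 - 3*(-21)^2 + 3*(-21)^1 - 4 = (1361367) + (-74088) + (-1323) + (-63) + (-4) = 1285889; answer 1285889
Part II: S1 = 1285889; c = 7; total draws C(12,2) = 66; favorable C(5,2) = 10; P = 5/33; answer 5/33

5/33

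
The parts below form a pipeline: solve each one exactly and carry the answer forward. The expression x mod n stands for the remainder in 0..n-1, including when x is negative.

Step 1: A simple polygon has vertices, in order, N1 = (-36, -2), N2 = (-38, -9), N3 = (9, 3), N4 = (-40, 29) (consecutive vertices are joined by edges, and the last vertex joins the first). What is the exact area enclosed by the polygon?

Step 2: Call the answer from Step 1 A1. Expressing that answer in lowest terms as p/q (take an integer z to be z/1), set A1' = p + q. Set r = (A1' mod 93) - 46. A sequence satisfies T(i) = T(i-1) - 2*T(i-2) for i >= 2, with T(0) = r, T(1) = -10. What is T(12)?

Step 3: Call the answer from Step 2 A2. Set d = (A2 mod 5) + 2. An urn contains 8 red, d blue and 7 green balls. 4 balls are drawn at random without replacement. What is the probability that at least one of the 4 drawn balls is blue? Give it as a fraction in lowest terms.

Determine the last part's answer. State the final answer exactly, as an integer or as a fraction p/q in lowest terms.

Step 1: cross terms: (-36*-9 - -38*-2)=248, (-38*3 - 9*-9)=-33, (9*29 - -40*3)=381, (-40*-2 - -36*29)=1124; twice the area = |1720| = 1720; area = 860; answer 860
Step 2: A1 = 860; threaded value p + q = 861; r = -22; T(2) = 1*(-10) - 2*(-22) = 34; iterating: T(2)=34, T(3)=54, T(4)=-14, T(5)=-122, T(6)=-94, T(7)=150, T(8)=338, T(9)=38, T(10)=-638, T(11)=-714, T(12)=562; answer 562
Step 3: A2 = 562; d = 4; total draws C(19,4) = 3876; complement C(15,4) = 1365; favorable 3876 - 1365 = 2511; P = 837/1292; answer 837/1292

837/1292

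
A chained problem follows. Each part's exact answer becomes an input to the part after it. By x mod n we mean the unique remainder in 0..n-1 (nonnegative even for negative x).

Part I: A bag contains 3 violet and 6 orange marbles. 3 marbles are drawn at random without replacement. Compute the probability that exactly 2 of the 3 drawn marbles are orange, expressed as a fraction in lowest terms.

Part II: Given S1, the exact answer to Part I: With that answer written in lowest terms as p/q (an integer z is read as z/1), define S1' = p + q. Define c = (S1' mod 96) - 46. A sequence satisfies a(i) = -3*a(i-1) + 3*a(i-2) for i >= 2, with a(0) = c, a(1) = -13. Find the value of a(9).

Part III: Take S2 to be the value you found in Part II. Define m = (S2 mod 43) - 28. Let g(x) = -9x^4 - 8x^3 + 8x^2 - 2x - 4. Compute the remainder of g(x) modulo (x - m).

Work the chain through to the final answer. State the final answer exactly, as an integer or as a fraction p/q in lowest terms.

-883

Part I: total draws C(9,3) = 84; favorable C(6,2)*C(3,1) = 45; P = 15/28; answer 15/28
Part II: S1 = 15/28; threaded value p + q = 43; c = -3; a(2) = -3*(-13) + 3*(-3) = 30; iterating: a(2)=30, a(3)=-129, a(4)=477, a(5)=-1818, a(6)=6885, a(7)=-26109, a(8)=98982, a(9)=-375273; answer -375273
Part III: S2 = -375273; m = 3; remainder = value at the root: -9*(3)^4 - 8*(3)^3 + 8*(3)^2 - 2*(3)^1 - 4 = (-729) + (-216) + (72) + (-6) + (-4) = -883; answer -883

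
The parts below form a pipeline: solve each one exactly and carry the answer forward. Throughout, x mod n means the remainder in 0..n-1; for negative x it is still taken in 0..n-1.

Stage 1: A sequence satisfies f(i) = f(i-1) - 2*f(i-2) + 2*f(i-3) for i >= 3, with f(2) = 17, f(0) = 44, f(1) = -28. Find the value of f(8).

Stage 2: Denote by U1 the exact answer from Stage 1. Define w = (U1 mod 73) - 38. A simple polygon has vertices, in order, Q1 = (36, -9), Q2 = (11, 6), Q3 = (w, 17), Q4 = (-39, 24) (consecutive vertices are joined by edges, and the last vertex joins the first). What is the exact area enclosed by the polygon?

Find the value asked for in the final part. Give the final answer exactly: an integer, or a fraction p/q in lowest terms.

Stage 1: f(3) = 1*(17) - 2*(-28) + 2*(44) = 161; iterating: f(3)=161, f(4)=71, f(5)=-217, f(6)=-37, f(7)=539, f(8)=179; answer 179
Stage 2: U1 = 179; w = -5; cross terms: (36*6 - 11*-9)=315, (11*17 - -5*6)=217, (-5*24 - -39*17)=543, (-39*-9 - 36*24)=-513; twice the area = |562| = 562; area = 281; answer 281

281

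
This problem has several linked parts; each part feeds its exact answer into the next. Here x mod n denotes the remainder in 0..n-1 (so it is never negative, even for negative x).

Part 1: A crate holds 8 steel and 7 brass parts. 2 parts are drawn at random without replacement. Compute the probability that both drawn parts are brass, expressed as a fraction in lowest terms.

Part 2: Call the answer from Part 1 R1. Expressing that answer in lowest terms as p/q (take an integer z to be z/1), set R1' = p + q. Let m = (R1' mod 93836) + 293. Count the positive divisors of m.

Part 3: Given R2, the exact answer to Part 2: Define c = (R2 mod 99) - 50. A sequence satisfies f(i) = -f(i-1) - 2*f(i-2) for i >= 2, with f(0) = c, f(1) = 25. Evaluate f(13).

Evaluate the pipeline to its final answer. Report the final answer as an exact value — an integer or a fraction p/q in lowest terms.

Part 1: total draws C(15,2) = 105; favorable C(7,2) = 21; P = 1/5; answer 1/5
Part 2: R1 = 1/5; threaded value p + q = 6; m = 299; 299 = 13 * 23; number of divisors = (1+1) * (1+1) = 4; answer 4
Part 3: R2 = 4; c = -46; f(2) = -1*(25) - 2*(-46) = 67; iterating: f(2)=67, f(3)=-117, f(4)=-17, f(5)=251, f(6)=-217, f(7)=-285, f(8)=719, f(9)=-149, f(10)=-1289, f(11)=1587, f(12)=991, f(13)=-4165; answer -4165

-4165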